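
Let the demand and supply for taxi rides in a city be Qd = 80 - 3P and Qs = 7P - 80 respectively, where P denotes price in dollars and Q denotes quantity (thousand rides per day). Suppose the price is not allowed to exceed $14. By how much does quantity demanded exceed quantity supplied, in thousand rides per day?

20

Without the control the market clears where 80 - 3P = 7P - 80, i.e. P* = 16 and Q* = 32.
Because the ceiling (14) lies below the market-clearing price, it is binding.
At P = 14: Qd = 80 - 3·14 = 38 and Qs = 7·14 - 80 = 18.
Shortage = Qd - Qs = 38 - 18 = 20.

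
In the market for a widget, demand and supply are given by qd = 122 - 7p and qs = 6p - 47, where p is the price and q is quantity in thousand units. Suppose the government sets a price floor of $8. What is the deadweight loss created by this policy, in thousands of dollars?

0

Setting quantity demanded equal to quantity supplied, 122 - 7p = 6p - 47, gives p* = 13 and q* = 31.
Since 8 is below p* = 13, the floor does not bind and the free-market outcome prevails.
Since the control does not bind, no trades are prevented and deadweight loss is zero.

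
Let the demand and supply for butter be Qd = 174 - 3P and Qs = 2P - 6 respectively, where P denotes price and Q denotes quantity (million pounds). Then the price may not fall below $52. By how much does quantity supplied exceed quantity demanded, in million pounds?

In a free market, 174 - 3P = 2P - 6 gives the equilibrium P* = 36, Q* = 66.
Since 52 > 36, the floor is binding.
At P = 52: Qd = 174 - 3·52 = 18 and Qs = 2·52 - 6 = 98.
Surplus = Qs - Qd = 98 - 18 = 80.

80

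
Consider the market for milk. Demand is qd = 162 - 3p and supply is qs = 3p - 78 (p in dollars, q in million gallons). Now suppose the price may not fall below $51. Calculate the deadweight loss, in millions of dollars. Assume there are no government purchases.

363

In a free market, 162 - 3p = 3p - 78 gives the equilibrium p* = 40, q* = 42.
The floor of 51 is above the equilibrium price 40, so it binds.
At p = 51: qd = 162 - 3·51 = 9 and qs = 3·51 - 78 = 75.
Quantity traded falls to 9. At q = 9 the demand price is (162 - 9)/3 = 51 and the supply price is (78 + 9)/3 = 29.
Deadweight loss = ½ · (51 - 29) · (42 - 9) = ½ · 22 · 33 = 363.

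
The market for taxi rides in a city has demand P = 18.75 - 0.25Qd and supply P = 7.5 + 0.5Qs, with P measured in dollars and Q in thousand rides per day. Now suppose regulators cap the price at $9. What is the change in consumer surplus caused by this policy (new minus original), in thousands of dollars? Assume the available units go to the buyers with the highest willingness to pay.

Rearranging demand gives Qd = 75 - 4P; rearranging supply gives Qs = 2P - 15. Setting quantity demanded equal to quantity supplied, 75 - 4P = 2P - 15, gives P* = 15 and Q* = 15.
The ceiling of 9 is below the equilibrium price 15, so it binds.
At P = 9: Qd = 75 - 4·9 = 39 and Qs = 2·9 - 15 = 3.
Consumer surplus without the control is ½ · (18.75 - 15) · 15 = 28.125.
With the ceiling, 3 units are sold at 9 (assume they go to the highest-value buyers). The demand price at Q = 3 is 18, so CS = ½ · [(18.75 - 9) + (18 - 9)] · 3 = 28.125.
Change in consumer surplus = 28.125 - 28.125 = 0.

0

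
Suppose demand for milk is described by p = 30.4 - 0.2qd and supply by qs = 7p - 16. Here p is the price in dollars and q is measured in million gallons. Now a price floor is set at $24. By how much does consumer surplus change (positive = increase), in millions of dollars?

Rearranging demand gives qd = 152 - 5p. Equilibrium: 152 - 5p = 7p - 16, so 168 = 12p and p* = 14, q* = 82.
The floor of 24 is above the equilibrium price 14, so it binds.
At p = 24: qd = 152 - 5·24 = 32 and qs = 7·24 - 16 = 152.
Consumer surplus without the control is ½ · (30.4 - 14) · 82 = 672.4.
With the floor, consumers buy 32 units at 24, so CS = ½ · (30.4 - 24) · 32 = 102.4.
Change in consumer surplus = 102.4 - 672.4 = -570.

-570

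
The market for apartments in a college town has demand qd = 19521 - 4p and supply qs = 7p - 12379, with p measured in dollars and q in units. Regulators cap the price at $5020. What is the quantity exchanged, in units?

Setting quantity demanded equal to quantity supplied, 19521 - 4p = 7p - 12379, gives p* = 2900 and q* = 7921.
Since 5020 is above p* = 2900, the ceiling does not bind and the free-market outcome prevails.

7921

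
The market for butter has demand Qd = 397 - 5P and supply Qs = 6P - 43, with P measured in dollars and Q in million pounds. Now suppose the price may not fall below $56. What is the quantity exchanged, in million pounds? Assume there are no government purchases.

117

Equilibrium: 397 - 5P = 6P - 43, so 440 = 11P and P* = 40, Q* = 197.
Because the floor (56) lies above the market-clearing price, it is binding.
At P = 56: Qd = 397 - 5·56 = 117 and Qs = 6·56 - 43 = 293.
The quantity actually transacted is the short side, demand: 117.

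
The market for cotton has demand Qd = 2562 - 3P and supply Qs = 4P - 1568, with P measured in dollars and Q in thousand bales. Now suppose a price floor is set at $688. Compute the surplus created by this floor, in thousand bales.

686

Equilibrium: 2562 - 3P = 4P - 1568, so 4130 = 7P and P* = 590, Q* = 792.
The floor of 688 is above the equilibrium price 590, so it binds.
At P = 688: Qd = 2562 - 3·688 = 498 and Qs = 4·688 - 1568 = 1184.
Surplus = Qs - Qd = 1184 - 498 = 686.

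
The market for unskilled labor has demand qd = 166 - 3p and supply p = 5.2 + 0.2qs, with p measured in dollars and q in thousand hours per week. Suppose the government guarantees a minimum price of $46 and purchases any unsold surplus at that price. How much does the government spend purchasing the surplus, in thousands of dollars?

Rearranging supply gives qs = 5p - 26. Setting quantity demanded equal to quantity supplied, 166 - 3p = 5p - 26, gives p* = 24 and q* = 94.
Because the floor (46) lies above the market-clearing price, it is binding.
At p = 46: qd = 166 - 3·46 = 28 and qs = 5·46 - 26 = 204.
Surplus = qs - qd = 176.
Government expenditure = surplus × support price = 176 × 46 = 8096.

8096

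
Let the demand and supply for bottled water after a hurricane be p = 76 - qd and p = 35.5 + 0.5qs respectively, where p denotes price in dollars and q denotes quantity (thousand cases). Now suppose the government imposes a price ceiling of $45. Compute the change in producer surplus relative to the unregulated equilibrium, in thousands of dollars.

Rearranging demand gives qd = 76 - p; rearranging supply gives qs = 2p - 71. In a free market, 76 - p = 2p - 71 gives the equilibrium p* = 49, q* = 27.
Because the ceiling (45) lies below the market-clearing price, it is binding.
At p = 45: qd = 76 - 45 = 31 and qs = 2·45 - 71 = 19.
Producer surplus without the control is ½ · (49 - 35.5) · 27 = 182.25.
With the ceiling, producers sell 19 units at 45, so PS = ½ · (45 - 35.5) · 19 = 90.25.
Change in producer surplus = 90.25 - 182.25 = -92.

-92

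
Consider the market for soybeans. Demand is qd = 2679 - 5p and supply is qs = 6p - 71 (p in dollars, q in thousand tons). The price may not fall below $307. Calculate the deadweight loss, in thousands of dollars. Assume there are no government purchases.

Setting quantity demanded equal to quantity supplied, 2679 - 5p = 6p - 71, gives p* = 250 and q* = 1429.
Since 307 > 250, the floor is binding.
At p = 307: qd = 2679 - 5·307 = 1144 and qs = 6·307 - 71 = 1771.
Quantity traded falls to 1144. At q = 1144 the demand price is (2679 - 1144)/5 = 307 and the supply price is (71 + 1144)/6 = 202.5.
Deadweight loss = ½ · (307 - 202.5) · (1429 - 1144) = ½ · 104.5 · 285 = 14891.25.

14891.25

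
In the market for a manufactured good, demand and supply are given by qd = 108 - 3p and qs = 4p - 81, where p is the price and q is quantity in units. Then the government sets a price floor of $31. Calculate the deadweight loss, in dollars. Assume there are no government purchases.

In a free market, 108 - 3p = 4p - 81 gives the equilibrium p* = 27, q* = 27.
Since 31 > 27, the floor is binding.
At p = 31: qd = 108 - 3·31 = 15 and qs = 4·31 - 81 = 43.
Quantity traded falls to 15. At q = 15 the demand price is (108 - 15)/3 = 31 and the supply price is (81 + 15)/4 = 24.
Deadweight loss = ½ · (31 - 24) · (27 - 15) = ½ · 7 · 12 = 42.

42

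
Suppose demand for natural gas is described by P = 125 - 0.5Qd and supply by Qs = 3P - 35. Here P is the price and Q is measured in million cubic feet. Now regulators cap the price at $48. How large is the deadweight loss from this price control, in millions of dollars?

Rearranging demand gives Qd = 250 - 2P. Equilibrium: 250 - 2P = 3P - 35, so 285 = 5P and P* = 57, Q* = 136.
The ceiling of 48 is below the equilibrium price 57, so it binds.
At P = 48: Qd = 250 - 2·48 = 154 and Qs = 3·48 - 35 = 109.
Quantity traded falls to 109. At Q = 109 the demand price is (250 - 109)/2 = 70.5 and the supply price is (35 + 109)/3 = 48.
Deadweight loss = ½ · (70.5 - 48) · (136 - 109) = ½ · 22.5 · 27 = 303.75.

303.75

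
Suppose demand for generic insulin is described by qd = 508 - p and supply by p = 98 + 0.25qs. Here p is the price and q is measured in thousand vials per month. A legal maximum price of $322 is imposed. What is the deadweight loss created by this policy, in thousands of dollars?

Rearranging supply gives qs = 4p - 392. Without the control the market clears where 508 - p = 4p - 392, i.e. p* = 180 and q* = 328.
Since 322 is above p* = 180, the ceiling does not bind and the free-market outcome prevails.
Since the control does not bind, no trades are prevented and deadweight loss is zero.

0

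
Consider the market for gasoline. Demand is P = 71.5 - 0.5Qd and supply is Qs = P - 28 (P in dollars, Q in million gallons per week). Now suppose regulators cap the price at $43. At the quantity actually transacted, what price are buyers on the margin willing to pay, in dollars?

Rearranging demand gives Qd = 143 - 2P. Equilibrium: 143 - 2P = P - 28, so 171 = 3P and P* = 57, Q* = 29.
The ceiling of 43 is below the equilibrium price 57, so it binds.
At P = 43: Qd = 143 - 2·43 = 57 and Qs = 43 - 28 = 15.
Only 15 units reach the market. On the demand curve, the marginal buyer's willingness to pay at Q = 15 is (143 - 15)/2 = 64.

64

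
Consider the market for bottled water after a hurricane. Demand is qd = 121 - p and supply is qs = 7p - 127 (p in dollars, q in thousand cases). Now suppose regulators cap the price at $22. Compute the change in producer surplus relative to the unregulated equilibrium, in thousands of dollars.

-526.5

Without the control the market clears where 121 - p = 7p - 127, i.e. p* = 31 and q* = 90.
Because the ceiling (22) lies below the market-clearing price, it is binding.
At p = 22: qd = 121 - 22 = 99 and qs = 7·22 - 127 = 27.
Producer surplus without the control is ½ · (31 - 127/7) · 90 = 4050/7.
With the ceiling, producers sell 27 units at 22, so PS = ½ · (22 - 127/7) · 27 = 729/14.
Change in producer surplus = 729/14 - 4050/7 = -526.5.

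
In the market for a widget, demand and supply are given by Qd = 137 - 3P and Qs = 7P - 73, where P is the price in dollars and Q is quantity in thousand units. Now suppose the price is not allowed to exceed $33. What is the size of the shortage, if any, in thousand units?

Without the control the market clears where 137 - 3P = 7P - 73, i.e. P* = 21 and Q* = 74.
Since 33 is above P* = 21, the ceiling does not bind and the free-market outcome prevails.
Since the control does not bind, there is no shortage.

0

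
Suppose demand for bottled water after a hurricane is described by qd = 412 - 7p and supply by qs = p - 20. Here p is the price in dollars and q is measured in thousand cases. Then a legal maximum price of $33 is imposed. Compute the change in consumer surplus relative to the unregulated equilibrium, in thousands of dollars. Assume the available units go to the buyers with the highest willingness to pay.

241.5

In a free market, 412 - 7p = p - 20 gives the equilibrium p* = 54, q* = 34.
The ceiling of 33 is below the equilibrium price 54, so it binds.
At p = 33: qd = 412 - 7·33 = 181 and qs = 33 - 20 = 13.
Consumer surplus without the control is ½ · (412/7 - 54) · 34 = 578/7.
With the ceiling, 13 units are sold at 33 (assume they go to the highest-value buyers). The demand price at q = 13 is 57, so CS = ½ · [(412/7 - 33) + (57 - 33)] · 13 = 4537/14.
Change in consumer surplus = 4537/14 - 578/7 = 241.5.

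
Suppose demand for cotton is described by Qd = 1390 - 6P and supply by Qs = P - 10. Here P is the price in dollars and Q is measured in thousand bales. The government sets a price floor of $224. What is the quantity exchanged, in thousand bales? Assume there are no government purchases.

In a free market, 1390 - 6P = P - 10 gives the equilibrium P* = 200, Q* = 190.
Since 224 > 200, the floor is binding.
At P = 224: Qd = 1390 - 6·224 = 46 and Qs = 224 - 10 = 214.
The quantity actually transacted is the short side, demand: 46.

46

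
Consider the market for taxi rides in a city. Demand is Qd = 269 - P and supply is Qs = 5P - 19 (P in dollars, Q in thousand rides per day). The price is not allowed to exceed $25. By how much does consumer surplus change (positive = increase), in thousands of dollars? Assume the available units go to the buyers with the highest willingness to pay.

Equilibrium: 269 - P = 5P - 19, so 288 = 6P and P* = 48, Q* = 221.
Since 25 < 48, the ceiling is binding.
At P = 25: Qd = 269 - 25 = 244 and Qs = 5·25 - 19 = 106.
Consumer surplus without the control is ½ · (269 - 48) · 221 = 24420.5.
With the ceiling, 106 units are sold at 25 (assume they go to the highest-value buyers). The demand price at Q = 106 is 163, so CS = ½ · [(269 - 25) + (163 - 25)] · 106 = 20246.
Change in consumer surplus = 20246 - 24420.5 = -4174.5.

-4174.5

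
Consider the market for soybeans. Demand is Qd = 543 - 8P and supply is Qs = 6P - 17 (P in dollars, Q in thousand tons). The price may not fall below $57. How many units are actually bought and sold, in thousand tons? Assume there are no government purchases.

87

In a free market, 543 - 8P = 6P - 17 gives the equilibrium P* = 40, Q* = 223.
Since 57 > 40, the floor is binding.
At P = 57: Qd = 543 - 8·57 = 87 and Qs = 6·57 - 17 = 325.
The quantity actually transacted is the short side, demand: 87.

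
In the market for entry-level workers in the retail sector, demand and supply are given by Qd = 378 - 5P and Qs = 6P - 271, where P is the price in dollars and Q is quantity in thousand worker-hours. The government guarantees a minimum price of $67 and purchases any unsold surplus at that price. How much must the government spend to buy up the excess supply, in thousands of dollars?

Equilibrium: 378 - 5P = 6P - 271, so 649 = 11P and P* = 59, Q* = 83.
Because the floor (67) lies above the market-clearing price, it is binding.
At P = 67: Qd = 378 - 5·67 = 43 and Qs = 6·67 - 271 = 131.
Surplus = Qs - Qd = 88.
Government expenditure = surplus × support price = 88 × 67 = 5896.

5896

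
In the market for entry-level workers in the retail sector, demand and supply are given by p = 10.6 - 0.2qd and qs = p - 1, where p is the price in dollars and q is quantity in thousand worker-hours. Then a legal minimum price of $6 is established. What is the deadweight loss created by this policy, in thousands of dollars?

Rearranging demand gives qd = 53 - 5p. Equilibrium: 53 - 5p = p - 1, so 54 = 6p and p* = 9, q* = 8.
Since 6 is below p* = 9, the floor does not bind and the free-market outcome prevails.
Since the control does not bind, no trades are prevented and deadweight loss is zero.

0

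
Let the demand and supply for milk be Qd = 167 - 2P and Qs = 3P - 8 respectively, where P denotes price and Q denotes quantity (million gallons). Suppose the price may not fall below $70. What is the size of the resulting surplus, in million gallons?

175

Equilibrium: 167 - 2P = 3P - 8, so 175 = 5P and P* = 35, Q* = 97.
Since 70 > 35, the floor is binding.
At P = 70: Qd = 167 - 2·70 = 27 and Qs = 3·70 - 8 = 202.
Surplus = Qs - Qd = 202 - 27 = 175.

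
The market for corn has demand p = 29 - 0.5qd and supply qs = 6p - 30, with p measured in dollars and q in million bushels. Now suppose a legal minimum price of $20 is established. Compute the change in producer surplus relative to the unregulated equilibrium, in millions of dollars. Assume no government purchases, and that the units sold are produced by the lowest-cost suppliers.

135

Rearranging demand gives qd = 58 - 2p. Setting quantity demanded equal to quantity supplied, 58 - 2p = 6p - 30, gives p* = 11 and q* = 36.
Since 20 > 11, the floor is binding.
At p = 20: qd = 58 - 2·20 = 18 and qs = 6·20 - 30 = 90.
Producer surplus without the control is ½ · (11 - 5) · 36 = 108.
With the floor, 18 units are sold at 20. The supply price at q = 18 is 8, so PS = ½ · [(20 - 5) + (20 - 8)] · 18 = 243.
Change in producer surplus = 243 - 108 = 135.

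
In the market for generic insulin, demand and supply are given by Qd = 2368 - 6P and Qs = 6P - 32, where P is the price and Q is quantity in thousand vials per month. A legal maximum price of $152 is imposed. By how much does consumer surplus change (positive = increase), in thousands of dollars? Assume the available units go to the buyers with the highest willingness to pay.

Setting quantity demanded equal to quantity supplied, 2368 - 6P = 6P - 32, gives P* = 200 and Q* = 1168.
Since 152 < 200, the ceiling is binding.
At P = 152: Qd = 2368 - 6·152 = 1456 and Qs = 6·152 - 32 = 880.
Consumer surplus without the control is ½ · (1184/3 - 200) · 1168 = 341056/3.
With the ceiling, 880 units are sold at 152 (assume they go to the highest-value buyers). The demand price at Q = 880 is 248, so CS = ½ · [(1184/3 - 152) + (248 - 152)] · 880 = 447040/3.
Change in consumer surplus = 447040/3 - 341056/3 = 35328.

35328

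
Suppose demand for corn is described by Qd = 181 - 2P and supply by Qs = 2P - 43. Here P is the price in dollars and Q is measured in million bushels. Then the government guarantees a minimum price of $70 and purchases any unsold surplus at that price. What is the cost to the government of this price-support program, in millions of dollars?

Without the control the market clears where 181 - 2P = 2P - 43, i.e. P* = 56 and Q* = 69.
The floor of 70 is above the equilibrium price 56, so it binds.
At P = 70: Qd = 181 - 2·70 = 41 and Qs = 2·70 - 43 = 97.
Surplus = Qs - Qd = 56.
Government expenditure = surplus × support price = 56 × 70 = 3920.

3920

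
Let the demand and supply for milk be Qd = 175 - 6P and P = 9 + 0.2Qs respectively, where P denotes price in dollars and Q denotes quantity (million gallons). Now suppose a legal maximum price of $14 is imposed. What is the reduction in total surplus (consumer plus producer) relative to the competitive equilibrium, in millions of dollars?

Rearranging supply gives Qs = 5P - 45. Equilibrium: 175 - 6P = 5P - 45, so 220 = 11P and P* = 20, Q* = 55.
Since 14 < 20, the ceiling is binding.
At P = 14: Qd = 175 - 6·14 = 91 and Qs = 5·14 - 45 = 25.
Quantity traded falls to 25. At Q = 25 the demand price is (175 - 25)/6 = 25 and the supply price is (45 + 25)/5 = 14.
Deadweight loss = ½ · (25 - 14) · (55 - 25) = ½ · 11 · 30 = 165.

165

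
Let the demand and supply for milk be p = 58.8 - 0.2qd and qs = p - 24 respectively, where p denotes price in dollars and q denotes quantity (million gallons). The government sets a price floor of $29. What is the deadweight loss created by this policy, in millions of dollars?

0

Rearranging demand gives qd = 294 - 5p. Equilibrium: 294 - 5p = p - 24, so 318 = 6p and p* = 53, q* = 29.
Since 29 is below p* = 53, the floor does not bind and the free-market outcome prevails.
Since the control does not bind, no trades are prevented and deadweight loss is zero.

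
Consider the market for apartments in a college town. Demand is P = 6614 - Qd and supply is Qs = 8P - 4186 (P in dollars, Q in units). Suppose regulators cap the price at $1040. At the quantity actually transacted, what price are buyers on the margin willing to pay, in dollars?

Rearranging demand gives Qd = 6614 - P. In a free market, 6614 - P = 8P - 4186 gives the equilibrium P* = 1200, Q* = 5414.
The ceiling of 1040 is below the equilibrium price 1200, so it binds.
At P = 1040: Qd = 6614 - 1040 = 5574 and Qs = 8·1040 - 4186 = 4134.
Only 4134 units reach the market. On the demand curve, the marginal buyer's willingness to pay at Q = 4134 is (6614 - 4134) = 2480.

2480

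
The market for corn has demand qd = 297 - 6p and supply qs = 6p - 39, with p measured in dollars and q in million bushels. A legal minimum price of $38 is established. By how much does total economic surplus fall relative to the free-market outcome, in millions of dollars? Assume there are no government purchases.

600

Without the control the market clears where 297 - 6p = 6p - 39, i.e. p* = 28 and q* = 129.
Because the floor (38) lies above the market-clearing price, it is binding.
At p = 38: qd = 297 - 6·38 = 69 and qs = 6·38 - 39 = 189.
Quantity traded falls to 69. At q = 69 the demand price is (297 - 69)/6 = 38 and the supply price is (39 + 69)/6 = 18.
Deadweight loss = ½ · (38 - 18) · (129 - 69) = ½ · 20 · 60 = 600.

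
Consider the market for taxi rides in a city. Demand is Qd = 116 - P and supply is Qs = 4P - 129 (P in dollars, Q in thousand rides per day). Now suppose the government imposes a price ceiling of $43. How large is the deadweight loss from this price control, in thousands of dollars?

Without the control the market clears where 116 - P = 4P - 129, i.e. P* = 49 and Q* = 67.
Because the ceiling (43) lies below the market-clearing price, it is binding.
At P = 43: Qd = 116 - 43 = 73 and Qs = 4·43 - 129 = 43.
Quantity traded falls to 43. At Q = 43 the demand price is 116 - 43 = 73 and the supply price is (129 + 43)/4 = 43.
Deadweight loss = ½ · (73 - 43) · (67 - 43) = ½ · 30 · 24 = 360.

360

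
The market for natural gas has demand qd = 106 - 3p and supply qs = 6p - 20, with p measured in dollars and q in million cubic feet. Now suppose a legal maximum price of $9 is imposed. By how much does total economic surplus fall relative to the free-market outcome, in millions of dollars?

225

Setting quantity demanded equal to quantity supplied, 106 - 3p = 6p - 20, gives p* = 14 and q* = 64.
The ceiling of 9 is below the equilibrium price 14, so it binds.
At p = 9: qd = 106 - 3·9 = 79 and qs = 6·9 - 20 = 34.
Quantity traded falls to 34. At q = 34 the demand price is (106 - 34)/3 = 24 and the supply price is (20 + 34)/6 = 9.
Deadweight loss = ½ · (24 - 9) · (64 - 34) = ½ · 15 · 30 = 225.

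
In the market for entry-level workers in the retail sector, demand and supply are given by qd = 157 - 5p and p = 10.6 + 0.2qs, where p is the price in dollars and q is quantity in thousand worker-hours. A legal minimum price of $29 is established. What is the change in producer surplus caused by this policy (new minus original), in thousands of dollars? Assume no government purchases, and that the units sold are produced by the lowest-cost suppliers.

-64

Rearranging supply gives qs = 5p - 53. Equilibrium: 157 - 5p = 5p - 53, so 210 = 10p and p* = 21, q* = 52.
Because the floor (29) lies above the market-clearing price, it is binding.
At p = 29: qd = 157 - 5·29 = 12 and qs = 5·29 - 53 = 92.
Producer surplus without the control is ½ · (21 - 10.6) · 52 = 270.4.
With the floor, 12 units are sold at 29. The supply price at q = 12 is 13, so PS = ½ · [(29 - 10.6) + (29 - 13)] · 12 = 206.4.
Change in producer surplus = 206.4 - 270.4 = -64.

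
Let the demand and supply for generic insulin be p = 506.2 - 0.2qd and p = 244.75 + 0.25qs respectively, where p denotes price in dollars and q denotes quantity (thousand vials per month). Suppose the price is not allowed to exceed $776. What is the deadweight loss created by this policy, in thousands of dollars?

0

Rearranging demand gives qd = 2531 - 5p; rearranging supply gives qs = 4p - 979. Without the control the market clears where 2531 - 5p = 4p - 979, i.e. p* = 390 and q* = 581.
Since 776 is above p* = 390, the ceiling does not bind and the free-market outcome prevails.
Since the control does not bind, no trades are prevented and deadweight loss is zero.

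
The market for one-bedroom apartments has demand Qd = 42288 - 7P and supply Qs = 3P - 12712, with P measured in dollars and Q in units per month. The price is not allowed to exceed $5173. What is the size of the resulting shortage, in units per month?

3270

Setting quantity demanded equal to quantity supplied, 42288 - 7P = 3P - 12712, gives P* = 5500 and Q* = 3788.
Since 5173 < 5500, the ceiling is binding.
At P = 5173: Qd = 42288 - 7·5173 = 6077 and Qs = 3·5173 - 12712 = 2807.
Shortage = Qd - Qs = 6077 - 2807 = 3270.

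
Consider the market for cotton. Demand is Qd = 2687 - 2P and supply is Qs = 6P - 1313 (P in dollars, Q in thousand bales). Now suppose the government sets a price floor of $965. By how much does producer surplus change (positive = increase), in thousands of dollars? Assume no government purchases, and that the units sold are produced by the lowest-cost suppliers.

279930

Without the control the market clears where 2687 - 2P = 6P - 1313, i.e. P* = 500 and Q* = 1687.
Since 965 > 500, the floor is binding.
At P = 965: Qd = 2687 - 2·965 = 757 and Qs = 6·965 - 1313 = 4477.
Producer surplus without the control is ½ · (500 - 1313/6) · 1687 = 2845969/12.
With the floor, 757 units are sold at 965. The supply price at Q = 757 is 345, so PS = ½ · [(965 - 1313/6) + (965 - 345)] · 757 = 6205129/12.
Change in producer surplus = 6205129/12 - 2845969/12 = 279930.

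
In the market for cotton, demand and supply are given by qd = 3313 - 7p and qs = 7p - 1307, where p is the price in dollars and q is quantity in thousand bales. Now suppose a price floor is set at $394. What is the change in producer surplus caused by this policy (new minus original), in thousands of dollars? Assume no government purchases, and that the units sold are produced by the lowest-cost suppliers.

Equilibrium: 3313 - 7p = 7p - 1307, so 4620 = 14p and p* = 330, q* = 1003.
Because the floor (394) lies above the market-clearing price, it is binding.
At p = 394: qd = 3313 - 7·394 = 555 and qs = 7·394 - 1307 = 1451.
Producer surplus without the control is ½ · (330 - 1307/7) · 1003 = 1006009/14.
With the floor, 555 units are sold at 394. The supply price at q = 555 is 266, so PS = ½ · [(394 - 1307/7) + (394 - 266)] · 555 = 1302585/14.
Change in producer surplus = 1302585/14 - 1006009/14 = 21184.

21184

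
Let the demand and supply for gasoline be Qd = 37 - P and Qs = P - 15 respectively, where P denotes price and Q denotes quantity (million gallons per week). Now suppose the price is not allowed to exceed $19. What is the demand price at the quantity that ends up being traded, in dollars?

33

Equilibrium: 37 - P = P - 15, so 52 = 2P and P* = 26, Q* = 11.
Since 19 < 26, the ceiling is binding.
At P = 19: Qd = 37 - 19 = 18 and Qs = 19 - 15 = 4.
Only 4 units reach the market. On the demand curve, the marginal buyer's willingness to pay at Q = 4 is (37 - 4) = 33.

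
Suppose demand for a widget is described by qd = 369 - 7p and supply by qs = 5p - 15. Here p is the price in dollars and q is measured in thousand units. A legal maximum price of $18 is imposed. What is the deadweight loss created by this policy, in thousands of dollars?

Equilibrium: 369 - 7p = 5p - 15, so 384 = 12p and p* = 32, q* = 145.
Because the ceiling (18) lies below the market-clearing price, it is binding.
At p = 18: qd = 369 - 7·18 = 243 and qs = 5·18 - 15 = 75.
Quantity traded falls to 75. At q = 75 the demand price is (369 - 75)/7 = 42 and the supply price is (15 + 75)/5 = 18.
Deadweight loss = ½ · (42 - 18) · (145 - 75) = ½ · 24 · 70 = 840.

840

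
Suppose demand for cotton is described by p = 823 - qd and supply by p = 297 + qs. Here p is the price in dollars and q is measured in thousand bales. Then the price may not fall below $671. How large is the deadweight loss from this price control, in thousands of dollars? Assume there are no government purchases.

Rearranging demand gives qd = 823 - p; rearranging supply gives qs = p - 297. In a free market, 823 - p = p - 297 gives the equilibrium p* = 560, q* = 263.
Because the floor (671) lies above the market-clearing price, it is binding.
At p = 671: qd = 823 - 671 = 152 and qs = 671 - 297 = 374.
Quantity traded falls to 152. At q = 152 the demand price is 823 - 152 = 671 and the supply price is 297 + 152 = 449.
Deadweight loss = ½ · (671 - 449) · (263 - 152) = ½ · 222 · 111 = 12321.

12321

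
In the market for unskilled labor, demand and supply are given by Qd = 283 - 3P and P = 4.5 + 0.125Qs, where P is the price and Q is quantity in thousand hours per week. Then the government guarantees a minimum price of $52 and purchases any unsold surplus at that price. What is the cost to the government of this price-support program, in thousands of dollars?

Rearranging supply gives Qs = 8P - 36. Equilibrium: 283 - 3P = 8P - 36, so 319 = 11P and P* = 29, Q* = 196.
Since 52 > 29, the floor is binding.
At P = 52: Qd = 283 - 3·52 = 127 and Qs = 8·52 - 36 = 380.
Surplus = Qs - Qd = 253.
Government expenditure = surplus × support price = 253 × 52 = 13156.

13156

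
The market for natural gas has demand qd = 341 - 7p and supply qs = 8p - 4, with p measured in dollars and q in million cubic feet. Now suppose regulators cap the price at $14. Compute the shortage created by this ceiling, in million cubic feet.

Setting quantity demanded equal to quantity supplied, 341 - 7p = 8p - 4, gives p* = 23 and q* = 180.
Since 14 < 23, the ceiling is binding.
At p = 14: qd = 341 - 7·14 = 243 and qs = 8·14 - 4 = 108.
Shortage = qd - qs = 243 - 108 = 135.

135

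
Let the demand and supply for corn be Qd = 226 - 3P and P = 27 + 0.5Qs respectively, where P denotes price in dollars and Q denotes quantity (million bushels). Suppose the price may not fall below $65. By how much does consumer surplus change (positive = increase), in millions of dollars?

Rearranging supply gives Qs = 2P - 54. Equilibrium: 226 - 3P = 2P - 54, so 280 = 5P and P* = 56, Q* = 58.
Since 65 > 56, the floor is binding.
At P = 65: Qd = 226 - 3·65 = 31 and Qs = 2·65 - 54 = 76.
Consumer surplus without the control is ½ · (226/3 - 56) · 58 = 1682/3.
With the floor, consumers buy 31 units at 65, so CS = ½ · (226/3 - 65) · 31 = 961/6.
Change in consumer surplus = 961/6 - 1682/3 = -400.5.

-400.5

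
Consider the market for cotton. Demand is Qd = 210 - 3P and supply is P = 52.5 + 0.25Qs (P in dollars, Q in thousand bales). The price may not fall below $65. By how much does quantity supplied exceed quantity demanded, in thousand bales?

35

Rearranging supply gives Qs = 4P - 210. Equilibrium: 210 - 3P = 4P - 210, so 420 = 7P and P* = 60, Q* = 30.
The floor of 65 is above the equilibrium price 60, so it binds.
At P = 65: Qd = 210 - 3·65 = 15 and Qs = 4·65 - 210 = 50.
Surplus = Qs - Qd = 50 - 15 = 35.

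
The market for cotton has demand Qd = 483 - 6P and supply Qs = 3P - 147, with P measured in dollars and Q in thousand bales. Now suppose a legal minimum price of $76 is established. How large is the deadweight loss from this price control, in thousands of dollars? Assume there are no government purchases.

Equilibrium: 483 - 6P = 3P - 147, so 630 = 9P and P* = 70, Q* = 63.
Because the floor (76) lies above the market-clearing price, it is binding.
At P = 76: Qd = 483 - 6·76 = 27 and Qs = 3·76 - 147 = 81.
Quantity traded falls to 27. At Q = 27 the demand price is (483 - 27)/6 = 76 and the supply price is (147 + 27)/3 = 58.
Deadweight loss = ½ · (76 - 58) · (63 - 27) = ½ · 18 · 36 = 324.

324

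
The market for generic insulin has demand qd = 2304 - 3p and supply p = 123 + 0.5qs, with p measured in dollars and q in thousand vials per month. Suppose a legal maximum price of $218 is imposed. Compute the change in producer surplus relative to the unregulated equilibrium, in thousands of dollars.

Rearranging supply gives qs = 2p - 246. Setting quantity demanded equal to quantity supplied, 2304 - 3p = 2p - 246, gives p* = 510 and q* = 774.
Because the ceiling (218) lies below the market-clearing price, it is binding.
At p = 218: qd = 2304 - 3·218 = 1650 and qs = 2·218 - 246 = 190.
Producer surplus without the control is ½ · (510 - 123) · 774 = 149769.
With the ceiling, producers sell 190 units at 218, so PS = ½ · (218 - 123) · 190 = 9025.
Change in producer surplus = 9025 - 149769 = -140744.

-140744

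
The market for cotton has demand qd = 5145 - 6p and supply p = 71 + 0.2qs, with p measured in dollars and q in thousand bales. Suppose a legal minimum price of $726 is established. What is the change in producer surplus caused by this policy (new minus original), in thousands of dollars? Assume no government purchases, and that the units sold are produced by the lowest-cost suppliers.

Rearranging supply gives qs = 5p - 355. Without the control the market clears where 5145 - 6p = 5p - 355, i.e. p* = 500 and q* = 2145.
Because the floor (726) lies above the market-clearing price, it is binding.
At p = 726: qd = 5145 - 6·726 = 789 and qs = 5·726 - 355 = 3275.
Producer surplus without the control is ½ · (500 - 71) · 2145 = 460102.5.
With the floor, 789 units are sold at 726. The supply price at q = 789 is 228.8, so PS = ½ · [(726 - 71) + (726 - 228.8)] · 789 = 454542.9.
Change in producer surplus = 454542.9 - 460102.5 = -5559.6.

-5559.6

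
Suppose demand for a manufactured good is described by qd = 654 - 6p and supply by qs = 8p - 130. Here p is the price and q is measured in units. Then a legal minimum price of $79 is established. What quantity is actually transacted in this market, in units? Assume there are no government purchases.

In a free market, 654 - 6p = 8p - 130 gives the equilibrium p* = 56, q* = 318.
Since 79 > 56, the floor is binding.
At p = 79: qd = 654 - 6·79 = 180 and qs = 8·79 - 130 = 502.
The quantity actually transacted is the short side, demand: 180.

180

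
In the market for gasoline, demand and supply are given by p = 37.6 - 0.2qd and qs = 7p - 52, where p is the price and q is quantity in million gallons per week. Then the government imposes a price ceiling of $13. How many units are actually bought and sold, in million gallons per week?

Rearranging demand gives qd = 188 - 5p. Setting quantity demanded equal to quantity supplied, 188 - 5p = 7p - 52, gives p* = 20 and q* = 88.
The ceiling of 13 is below the equilibrium price 20, so it binds.
At p = 13: qd = 188 - 5·13 = 123 and qs = 7·13 - 52 = 39.
The quantity actually transacted is the short side, supply: 39.

39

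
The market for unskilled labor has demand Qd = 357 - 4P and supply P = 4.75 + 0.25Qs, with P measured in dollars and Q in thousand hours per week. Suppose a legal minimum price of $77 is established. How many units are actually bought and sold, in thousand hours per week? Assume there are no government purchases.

Rearranging supply gives Qs = 4P - 19. Setting quantity demanded equal to quantity supplied, 357 - 4P = 4P - 19, gives P* = 47 and Q* = 169.
The floor of 77 is above the equilibrium price 47, so it binds.
At P = 77: Qd = 357 - 4·77 = 49 and Qs = 4·77 - 19 = 289.
The quantity actually transacted is the short side, demand: 49.

49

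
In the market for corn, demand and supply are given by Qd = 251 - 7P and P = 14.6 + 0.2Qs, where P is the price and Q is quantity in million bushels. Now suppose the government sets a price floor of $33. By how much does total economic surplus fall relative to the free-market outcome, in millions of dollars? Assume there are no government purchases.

Rearranging supply gives Qs = 5P - 73. Without the control the market clears where 251 - 7P = 5P - 73, i.e. P* = 27 and Q* = 62.
Since 33 > 27, the floor is binding.
At P = 33: Qd = 251 - 7·33 = 20 and Qs = 5·33 - 73 = 92.
Quantity traded falls to 20. At Q = 20 the demand price is (251 - 20)/7 = 33 and the supply price is (73 + 20)/5 = 18.6.
Deadweight loss = ½ · (33 - 18.6) · (62 - 20) = ½ · 14.4 · 42 = 302.4.

302.4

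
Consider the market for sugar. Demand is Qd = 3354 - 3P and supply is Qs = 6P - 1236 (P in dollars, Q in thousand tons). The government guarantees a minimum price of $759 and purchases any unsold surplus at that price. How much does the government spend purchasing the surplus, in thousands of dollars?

1700919

Without the control the market clears where 3354 - 3P = 6P - 1236, i.e. P* = 510 and Q* = 1824.
The floor of 759 is above the equilibrium price 510, so it binds.
At P = 759: Qd = 3354 - 3·759 = 1077 and Qs = 6·759 - 1236 = 3318.
Surplus = Qs - Qd = 2241.
Government expenditure = surplus × support price = 2241 × 759 = 1700919.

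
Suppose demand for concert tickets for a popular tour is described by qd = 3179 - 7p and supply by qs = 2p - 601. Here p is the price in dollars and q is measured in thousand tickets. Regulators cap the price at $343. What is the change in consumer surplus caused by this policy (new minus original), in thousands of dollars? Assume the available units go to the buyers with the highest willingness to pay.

4851

Without the control the market clears where 3179 - 7p = 2p - 601, i.e. p* = 420 and q* = 239.
The ceiling of 343 is below the equilibrium price 420, so it binds.
At p = 343: qd = 3179 - 7·343 = 778 and qs = 2·343 - 601 = 85.
Consumer surplus without the control is ½ · (3179/7 - 420) · 239 = 57121/14.
With the ceiling, 85 units are sold at 343 (assume they go to the highest-value buyers). The demand price at q = 85 is 442, so CS = ½ · [(3179/7 - 343) + (442 - 343)] · 85 = 125035/14.
Change in consumer surplus = 125035/14 - 57121/14 = 4851.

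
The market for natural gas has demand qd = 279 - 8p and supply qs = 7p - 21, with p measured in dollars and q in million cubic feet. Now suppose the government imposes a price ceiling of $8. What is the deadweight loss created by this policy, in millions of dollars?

Setting quantity demanded equal to quantity supplied, 279 - 8p = 7p - 21, gives p* = 20 and q* = 119.
The ceiling of 8 is below the equilibrium price 20, so it binds.
At p = 8: qd = 279 - 8·8 = 215 and qs = 7·8 - 21 = 35.
Quantity traded falls to 35. At q = 35 the demand price is (279 - 35)/8 = 30.5 and the supply price is (21 + 35)/7 = 8.
Deadweight loss = ½ · (30.5 - 8) · (119 - 35) = ½ · 22.5 · 84 = 945.

945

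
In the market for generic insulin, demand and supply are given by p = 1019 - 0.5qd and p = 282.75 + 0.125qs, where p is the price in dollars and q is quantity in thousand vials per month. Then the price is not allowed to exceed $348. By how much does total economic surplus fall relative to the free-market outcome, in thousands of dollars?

134480

Rearranging demand gives qd = 2038 - 2p; rearranging supply gives qs = 8p - 2262. In a free market, 2038 - 2p = 8p - 2262 gives the equilibrium p* = 430, q* = 1178.
The ceiling of 348 is below the equilibrium price 430, so it binds.
At p = 348: qd = 2038 - 2·348 = 1342 and qs = 8·348 - 2262 = 522.
Quantity traded falls to 522. At q = 522 the demand price is (2038 - 522)/2 = 758 and the supply price is (2262 + 522)/8 = 348.
Deadweight loss = ½ · (758 - 348) · (1178 - 522) = ½ · 410 · 656 = 134480.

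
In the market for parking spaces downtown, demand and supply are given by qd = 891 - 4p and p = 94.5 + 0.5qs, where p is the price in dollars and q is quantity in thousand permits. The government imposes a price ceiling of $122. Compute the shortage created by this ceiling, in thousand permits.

Rearranging supply gives qs = 2p - 189. Without the control the market clears where 891 - 4p = 2p - 189, i.e. p* = 180 and q* = 171.
Because the ceiling (122) lies below the market-clearing price, it is binding.
At p = 122: qd = 891 - 4·122 = 403 and qs = 2·122 - 189 = 55.
Shortage = qd - qs = 403 - 55 = 348.

348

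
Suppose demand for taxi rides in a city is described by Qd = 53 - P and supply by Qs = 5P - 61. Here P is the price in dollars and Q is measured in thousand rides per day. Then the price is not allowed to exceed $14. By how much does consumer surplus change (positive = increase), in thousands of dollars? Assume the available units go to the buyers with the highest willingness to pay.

-267.5

Setting quantity demanded equal to quantity supplied, 53 - P = 5P - 61, gives P* = 19 and Q* = 34.
Since 14 < 19, the ceiling is binding.
At P = 14: Qd = 53 - 14 = 39 and Qs = 5·14 - 61 = 9.
Consumer surplus without the control is ½ · (53 - 19) · 34 = 578.
With the ceiling, 9 units are sold at 14 (assume they go to the highest-value buyers). The demand price at Q = 9 is 44, so CS = ½ · [(53 - 14) + (44 - 14)] · 9 = 310.5.
Change in consumer surplus = 310.5 - 578 = -267.5.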